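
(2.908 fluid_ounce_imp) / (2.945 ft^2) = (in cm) 0.0302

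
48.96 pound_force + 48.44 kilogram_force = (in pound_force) 155.8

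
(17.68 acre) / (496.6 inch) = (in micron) 5.672e+09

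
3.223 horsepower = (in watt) 2403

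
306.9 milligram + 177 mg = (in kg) 0.0004839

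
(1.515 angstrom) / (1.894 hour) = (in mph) 4.97e-14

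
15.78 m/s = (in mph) 35.3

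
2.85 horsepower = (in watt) 2125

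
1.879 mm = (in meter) 0.001879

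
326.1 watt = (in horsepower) 0.4373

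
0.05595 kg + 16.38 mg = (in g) 55.97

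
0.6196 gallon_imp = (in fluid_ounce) 95.25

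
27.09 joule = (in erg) 2.709e+08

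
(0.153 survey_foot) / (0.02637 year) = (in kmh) 2.019e-07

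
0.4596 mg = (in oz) 1.621e-05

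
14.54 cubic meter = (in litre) 1.454e+04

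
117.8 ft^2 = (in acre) 0.002704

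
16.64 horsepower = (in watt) 1.241e+04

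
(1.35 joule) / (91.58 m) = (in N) 0.01474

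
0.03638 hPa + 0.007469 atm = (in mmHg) 5.704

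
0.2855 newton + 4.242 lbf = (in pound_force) 4.306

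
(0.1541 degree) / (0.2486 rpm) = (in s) 0.1033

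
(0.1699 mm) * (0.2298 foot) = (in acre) 2.941e-09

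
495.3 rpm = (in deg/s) 2972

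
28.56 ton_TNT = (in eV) 7.458e+29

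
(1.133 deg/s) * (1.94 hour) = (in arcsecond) 2.849e+07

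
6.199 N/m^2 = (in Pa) 6.199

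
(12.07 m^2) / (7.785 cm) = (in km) 0.155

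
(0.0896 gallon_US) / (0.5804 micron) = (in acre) 0.1444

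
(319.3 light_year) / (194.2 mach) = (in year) 1.449e+06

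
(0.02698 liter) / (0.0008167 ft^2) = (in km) 0.0003556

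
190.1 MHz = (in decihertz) 1.901e+09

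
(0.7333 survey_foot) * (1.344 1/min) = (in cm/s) 0.5007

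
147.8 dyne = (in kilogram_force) 0.0001507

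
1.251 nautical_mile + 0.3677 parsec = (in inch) 4.467e+17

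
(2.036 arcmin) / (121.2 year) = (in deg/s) 8.878e-12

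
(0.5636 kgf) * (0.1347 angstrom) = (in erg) 0.0007445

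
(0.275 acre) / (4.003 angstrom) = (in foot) 9.121e+12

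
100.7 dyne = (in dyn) 100.7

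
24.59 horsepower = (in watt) 1.834e+04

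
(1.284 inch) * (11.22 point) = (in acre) 3.19e-08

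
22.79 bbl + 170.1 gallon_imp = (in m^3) 4.397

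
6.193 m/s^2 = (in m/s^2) 6.193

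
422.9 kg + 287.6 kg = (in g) 7.105e+05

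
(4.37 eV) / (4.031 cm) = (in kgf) 1.771e-18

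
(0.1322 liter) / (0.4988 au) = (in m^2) 1.772e-15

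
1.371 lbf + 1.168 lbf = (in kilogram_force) 1.152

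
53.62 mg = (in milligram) 53.62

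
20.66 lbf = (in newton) 91.9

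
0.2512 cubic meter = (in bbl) 1.58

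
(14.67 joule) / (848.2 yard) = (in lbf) 0.004252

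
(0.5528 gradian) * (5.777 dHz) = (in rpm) 0.0479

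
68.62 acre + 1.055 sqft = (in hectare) 27.77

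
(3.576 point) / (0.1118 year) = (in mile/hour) 8.004e-10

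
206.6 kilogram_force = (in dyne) 2.026e+08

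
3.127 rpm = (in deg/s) 18.76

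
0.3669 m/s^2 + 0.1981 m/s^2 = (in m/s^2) 0.565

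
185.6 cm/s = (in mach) 0.005451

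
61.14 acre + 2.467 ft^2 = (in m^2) 2.474e+05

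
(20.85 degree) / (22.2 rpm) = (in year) 4.964e-09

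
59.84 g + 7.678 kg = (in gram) 7738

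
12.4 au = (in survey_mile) 1.153e+09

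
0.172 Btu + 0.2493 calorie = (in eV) 1.139e+21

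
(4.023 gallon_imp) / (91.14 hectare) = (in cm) 2.007e-06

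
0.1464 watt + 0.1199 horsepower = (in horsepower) 0.1201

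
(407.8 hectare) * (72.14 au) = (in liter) 4.401e+22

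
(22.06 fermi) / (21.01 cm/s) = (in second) 1.05e-13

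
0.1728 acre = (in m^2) 699.3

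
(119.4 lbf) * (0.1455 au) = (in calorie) 2.763e+12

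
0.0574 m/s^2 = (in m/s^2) 0.0574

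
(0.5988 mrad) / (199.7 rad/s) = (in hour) 8.329e-10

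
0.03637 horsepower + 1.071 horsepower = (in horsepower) 1.107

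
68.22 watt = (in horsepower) 0.09148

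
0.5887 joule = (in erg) 5.887e+06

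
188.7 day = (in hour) 4529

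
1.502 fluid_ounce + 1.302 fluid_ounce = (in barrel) 0.0005216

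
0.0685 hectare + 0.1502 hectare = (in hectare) 0.2187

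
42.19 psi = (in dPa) 2.909e+06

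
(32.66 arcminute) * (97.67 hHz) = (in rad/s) 92.79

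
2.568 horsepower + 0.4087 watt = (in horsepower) 2.569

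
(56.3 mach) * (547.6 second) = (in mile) 6523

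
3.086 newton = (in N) 3.086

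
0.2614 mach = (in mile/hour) 199.1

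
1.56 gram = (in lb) 0.003439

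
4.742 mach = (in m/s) 1615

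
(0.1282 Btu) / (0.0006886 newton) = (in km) 196.4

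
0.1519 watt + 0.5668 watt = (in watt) 0.7187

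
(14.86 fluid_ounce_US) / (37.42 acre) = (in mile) 1.803e-12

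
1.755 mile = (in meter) 2824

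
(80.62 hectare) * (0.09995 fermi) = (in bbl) 5.068e-10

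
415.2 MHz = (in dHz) 4.152e+09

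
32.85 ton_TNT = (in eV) 8.579e+29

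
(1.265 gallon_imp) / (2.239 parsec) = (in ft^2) 8.96e-19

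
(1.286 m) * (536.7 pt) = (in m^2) 0.2435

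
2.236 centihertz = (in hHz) 0.0002236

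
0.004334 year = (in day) 1.582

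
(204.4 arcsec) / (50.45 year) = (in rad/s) 6.229e-13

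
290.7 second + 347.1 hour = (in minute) 2.083e+04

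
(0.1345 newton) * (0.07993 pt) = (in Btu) 3.595e-09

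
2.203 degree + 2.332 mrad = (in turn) 0.006491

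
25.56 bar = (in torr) 1.917e+04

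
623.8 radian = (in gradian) 3.971e+04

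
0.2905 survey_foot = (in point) 251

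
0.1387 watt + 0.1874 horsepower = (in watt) 139.9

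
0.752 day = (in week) 0.1074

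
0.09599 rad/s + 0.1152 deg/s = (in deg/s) 5.615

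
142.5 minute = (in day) 0.09896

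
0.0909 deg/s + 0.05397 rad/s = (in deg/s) 3.183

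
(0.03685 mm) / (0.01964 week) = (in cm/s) 3.102e-07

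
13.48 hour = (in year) 0.001539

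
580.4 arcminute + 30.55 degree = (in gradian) 44.69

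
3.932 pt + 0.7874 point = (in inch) 0.06555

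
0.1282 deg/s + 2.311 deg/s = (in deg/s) 2.439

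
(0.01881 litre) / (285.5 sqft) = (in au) 4.741e-18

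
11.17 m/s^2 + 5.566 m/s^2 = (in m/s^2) 16.74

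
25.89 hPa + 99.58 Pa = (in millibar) 26.89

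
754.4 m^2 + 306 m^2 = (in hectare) 0.106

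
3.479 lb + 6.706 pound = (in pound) 10.19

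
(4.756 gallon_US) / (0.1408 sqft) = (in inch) 54.19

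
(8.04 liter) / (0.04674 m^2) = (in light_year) 1.818e-17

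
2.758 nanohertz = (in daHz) 2.758e-10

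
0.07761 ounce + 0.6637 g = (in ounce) 0.101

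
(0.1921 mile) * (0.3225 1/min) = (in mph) 3.717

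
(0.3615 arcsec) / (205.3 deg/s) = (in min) 8.152e-09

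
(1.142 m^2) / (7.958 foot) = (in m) 0.4708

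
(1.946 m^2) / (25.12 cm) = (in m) 7.747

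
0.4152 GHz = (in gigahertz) 0.4152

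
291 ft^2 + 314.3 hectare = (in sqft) 3.383e+07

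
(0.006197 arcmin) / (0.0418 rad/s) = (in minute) 7.188e-07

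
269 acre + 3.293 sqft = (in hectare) 108.9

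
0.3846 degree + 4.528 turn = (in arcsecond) 5.87e+06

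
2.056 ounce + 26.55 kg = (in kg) 26.61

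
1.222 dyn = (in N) 1.222e-05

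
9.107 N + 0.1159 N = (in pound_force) 2.073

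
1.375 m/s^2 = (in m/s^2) 1.375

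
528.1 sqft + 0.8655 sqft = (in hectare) 0.004914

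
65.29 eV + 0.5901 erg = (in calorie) 1.41e-08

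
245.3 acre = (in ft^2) 1.069e+07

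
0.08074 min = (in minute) 0.08074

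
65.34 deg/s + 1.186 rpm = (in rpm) 12.08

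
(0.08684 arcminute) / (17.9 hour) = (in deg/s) 2.246e-08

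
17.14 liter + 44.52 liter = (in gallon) 16.29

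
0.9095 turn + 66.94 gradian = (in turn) 1.077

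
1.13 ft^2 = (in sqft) 1.13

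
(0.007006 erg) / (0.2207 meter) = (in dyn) 0.0003174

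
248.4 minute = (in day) 0.1725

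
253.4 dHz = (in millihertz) 2.534e+04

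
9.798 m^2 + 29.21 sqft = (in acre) 0.003092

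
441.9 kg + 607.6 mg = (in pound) 974.2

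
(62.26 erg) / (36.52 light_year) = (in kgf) 1.838e-24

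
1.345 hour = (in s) 4842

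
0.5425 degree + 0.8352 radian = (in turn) 0.1344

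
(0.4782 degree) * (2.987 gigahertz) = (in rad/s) 2.493e+07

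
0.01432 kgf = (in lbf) 0.03157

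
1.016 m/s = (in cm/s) 101.6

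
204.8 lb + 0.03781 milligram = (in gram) 9.29e+04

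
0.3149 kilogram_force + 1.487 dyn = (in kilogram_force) 0.3149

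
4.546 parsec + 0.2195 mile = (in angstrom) 1.403e+27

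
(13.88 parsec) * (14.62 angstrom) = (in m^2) 6.262e+08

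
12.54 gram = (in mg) 1.254e+04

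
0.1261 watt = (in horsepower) 0.0001691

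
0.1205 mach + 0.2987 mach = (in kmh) 513.9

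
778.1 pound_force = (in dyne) 3.461e+08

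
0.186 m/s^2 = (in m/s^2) 0.186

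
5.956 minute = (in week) 0.0005909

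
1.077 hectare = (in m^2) 1.077e+04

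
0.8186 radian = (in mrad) 818.6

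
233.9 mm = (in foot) 0.7674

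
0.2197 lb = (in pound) 0.2197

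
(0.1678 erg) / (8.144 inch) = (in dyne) 0.008112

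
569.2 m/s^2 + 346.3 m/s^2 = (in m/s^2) 915.5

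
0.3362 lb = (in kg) 0.1525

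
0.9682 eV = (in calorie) 3.708e-20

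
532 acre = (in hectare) 215.3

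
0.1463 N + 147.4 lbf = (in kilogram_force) 66.87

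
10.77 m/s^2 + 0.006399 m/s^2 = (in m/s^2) 10.78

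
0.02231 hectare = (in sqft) 2401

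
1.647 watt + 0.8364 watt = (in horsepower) 0.00333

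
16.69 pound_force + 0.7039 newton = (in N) 74.94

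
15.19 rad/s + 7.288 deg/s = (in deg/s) 877.6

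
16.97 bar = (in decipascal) 1.697e+07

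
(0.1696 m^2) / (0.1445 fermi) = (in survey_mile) 7.293e+11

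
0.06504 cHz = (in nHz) 6.504e+05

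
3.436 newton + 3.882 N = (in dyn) 7.318e+05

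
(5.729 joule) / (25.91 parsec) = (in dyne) 7.166e-13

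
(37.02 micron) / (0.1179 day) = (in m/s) 3.634e-09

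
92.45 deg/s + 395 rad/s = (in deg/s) 2.272e+04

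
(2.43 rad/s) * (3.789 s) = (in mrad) 9207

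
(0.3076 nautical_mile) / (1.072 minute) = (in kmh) 31.88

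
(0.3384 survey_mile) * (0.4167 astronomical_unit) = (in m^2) 3.395e+13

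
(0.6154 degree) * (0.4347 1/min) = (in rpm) 0.0007431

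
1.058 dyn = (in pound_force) 2.378e-06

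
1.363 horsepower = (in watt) 1016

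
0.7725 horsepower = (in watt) 576.1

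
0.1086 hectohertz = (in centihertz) 1086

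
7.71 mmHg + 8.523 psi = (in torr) 448.5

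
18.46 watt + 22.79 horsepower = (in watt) 1.701e+04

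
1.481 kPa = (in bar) 0.01481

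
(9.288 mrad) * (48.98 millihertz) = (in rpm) 0.004344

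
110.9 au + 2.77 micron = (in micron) 1.659e+19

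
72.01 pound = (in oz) 1152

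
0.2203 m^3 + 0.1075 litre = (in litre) 220.4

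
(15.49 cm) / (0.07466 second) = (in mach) 0.006093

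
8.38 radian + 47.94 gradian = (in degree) 523.3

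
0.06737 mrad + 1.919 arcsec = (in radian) 7.667e-05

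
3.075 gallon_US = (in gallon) 3.075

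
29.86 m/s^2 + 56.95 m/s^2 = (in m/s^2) 86.81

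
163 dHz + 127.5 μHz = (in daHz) 1.63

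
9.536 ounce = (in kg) 0.2703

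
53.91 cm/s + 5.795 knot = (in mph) 7.875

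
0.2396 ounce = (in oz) 0.2396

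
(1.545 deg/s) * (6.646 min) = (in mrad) 1.075e+04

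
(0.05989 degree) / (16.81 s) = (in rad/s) 6.218e-05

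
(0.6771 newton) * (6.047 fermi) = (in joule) 4.094e-15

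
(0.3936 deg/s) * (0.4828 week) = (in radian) 2006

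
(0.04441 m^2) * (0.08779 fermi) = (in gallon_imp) 8.576e-16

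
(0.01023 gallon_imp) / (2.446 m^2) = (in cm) 0.001901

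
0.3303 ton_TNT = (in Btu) 1.31e+06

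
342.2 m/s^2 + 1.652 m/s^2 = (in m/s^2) 343.9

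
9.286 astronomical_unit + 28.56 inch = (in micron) 1.389e+18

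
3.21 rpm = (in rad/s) 0.3362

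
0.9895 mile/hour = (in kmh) 1.592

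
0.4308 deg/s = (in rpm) 0.0718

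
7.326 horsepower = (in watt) 5463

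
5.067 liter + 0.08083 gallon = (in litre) 5.373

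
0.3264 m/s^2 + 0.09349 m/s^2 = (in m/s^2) 0.4199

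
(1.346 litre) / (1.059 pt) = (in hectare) 0.0003603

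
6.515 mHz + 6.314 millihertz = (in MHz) 1.283e-08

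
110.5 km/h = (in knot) 59.67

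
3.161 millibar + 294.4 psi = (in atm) 20.04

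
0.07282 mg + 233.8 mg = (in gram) 0.2339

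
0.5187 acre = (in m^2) 2099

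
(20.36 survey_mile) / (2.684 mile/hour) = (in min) 455.1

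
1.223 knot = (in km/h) 2.265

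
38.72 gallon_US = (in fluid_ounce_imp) 5159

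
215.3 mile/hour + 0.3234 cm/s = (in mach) 0.2827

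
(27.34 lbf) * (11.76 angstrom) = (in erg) 1.43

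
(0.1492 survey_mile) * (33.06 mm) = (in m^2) 7.938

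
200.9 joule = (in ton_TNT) 4.802e-08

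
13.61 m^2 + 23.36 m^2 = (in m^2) 36.97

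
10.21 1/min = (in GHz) 1.702e-10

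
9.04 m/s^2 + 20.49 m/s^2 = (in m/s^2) 29.53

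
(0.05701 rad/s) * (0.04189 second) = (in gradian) 0.152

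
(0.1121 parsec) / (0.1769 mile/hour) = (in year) 1.387e+09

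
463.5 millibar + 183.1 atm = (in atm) 183.6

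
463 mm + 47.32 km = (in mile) 29.4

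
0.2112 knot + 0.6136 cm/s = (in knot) 0.2231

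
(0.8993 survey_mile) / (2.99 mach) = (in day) 1.645e-05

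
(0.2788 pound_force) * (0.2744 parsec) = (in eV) 6.554e+34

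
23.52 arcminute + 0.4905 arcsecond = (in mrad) 6.844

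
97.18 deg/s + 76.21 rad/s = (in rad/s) 77.91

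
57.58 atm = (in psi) 846.2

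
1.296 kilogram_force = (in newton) 12.71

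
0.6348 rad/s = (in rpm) 6.062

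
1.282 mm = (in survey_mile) 7.966e-07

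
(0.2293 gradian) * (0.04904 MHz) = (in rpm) 1687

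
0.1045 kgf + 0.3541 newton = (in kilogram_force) 0.1406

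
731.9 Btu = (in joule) 7.722e+05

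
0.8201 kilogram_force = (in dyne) 8.042e+05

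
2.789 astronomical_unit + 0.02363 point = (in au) 2.789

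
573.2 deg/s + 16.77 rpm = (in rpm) 112.3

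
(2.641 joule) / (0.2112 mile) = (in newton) 0.00777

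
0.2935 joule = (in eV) 1.832e+18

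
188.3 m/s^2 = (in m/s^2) 188.3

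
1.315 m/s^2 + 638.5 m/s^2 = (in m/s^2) 639.8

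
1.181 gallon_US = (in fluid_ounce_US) 151.2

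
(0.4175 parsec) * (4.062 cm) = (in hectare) 5.233e+10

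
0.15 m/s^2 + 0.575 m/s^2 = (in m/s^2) 0.725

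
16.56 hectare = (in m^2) 1.656e+05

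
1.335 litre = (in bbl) 0.008397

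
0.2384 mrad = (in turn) 3.794e-05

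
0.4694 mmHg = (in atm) 0.0006176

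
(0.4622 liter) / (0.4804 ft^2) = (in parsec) 3.356e-19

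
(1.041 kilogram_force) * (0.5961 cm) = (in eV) 3.798e+17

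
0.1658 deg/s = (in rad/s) 0.002894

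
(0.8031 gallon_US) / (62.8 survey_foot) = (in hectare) 1.588e-08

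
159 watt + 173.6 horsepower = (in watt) 1.296e+05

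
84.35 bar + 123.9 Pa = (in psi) 1223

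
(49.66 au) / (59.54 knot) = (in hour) 6.737e+07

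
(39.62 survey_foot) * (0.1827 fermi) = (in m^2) 2.206e-15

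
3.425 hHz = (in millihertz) 3.425e+05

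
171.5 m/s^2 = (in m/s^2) 171.5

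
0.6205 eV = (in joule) 9.942e-20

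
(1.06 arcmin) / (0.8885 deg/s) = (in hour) 5.523e-06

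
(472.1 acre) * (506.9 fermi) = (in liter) 0.0009684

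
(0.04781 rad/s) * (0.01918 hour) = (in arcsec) 6.809e+05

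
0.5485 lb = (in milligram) 2.488e+05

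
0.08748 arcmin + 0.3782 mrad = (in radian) 0.0004036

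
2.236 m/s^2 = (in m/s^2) 2.236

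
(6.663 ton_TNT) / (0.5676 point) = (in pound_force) 3.13e+13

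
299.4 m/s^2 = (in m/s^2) 299.4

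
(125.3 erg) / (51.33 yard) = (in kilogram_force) 2.722e-08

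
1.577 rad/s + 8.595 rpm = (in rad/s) 2.477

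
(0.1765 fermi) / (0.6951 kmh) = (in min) 1.524e-17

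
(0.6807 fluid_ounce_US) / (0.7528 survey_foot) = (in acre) 2.168e-08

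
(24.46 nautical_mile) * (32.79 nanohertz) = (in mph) 0.003323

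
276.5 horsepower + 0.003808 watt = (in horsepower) 276.5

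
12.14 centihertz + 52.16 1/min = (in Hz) 0.9907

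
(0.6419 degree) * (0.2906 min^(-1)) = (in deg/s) 0.003109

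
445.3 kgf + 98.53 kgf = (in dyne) 5.333e+08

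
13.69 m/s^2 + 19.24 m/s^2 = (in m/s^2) 32.93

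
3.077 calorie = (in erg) 1.287e+08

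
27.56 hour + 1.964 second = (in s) 9.922e+04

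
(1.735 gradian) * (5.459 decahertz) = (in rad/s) 1.488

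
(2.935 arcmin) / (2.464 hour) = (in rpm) 9.191e-07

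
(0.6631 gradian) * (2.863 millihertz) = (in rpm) 0.0002848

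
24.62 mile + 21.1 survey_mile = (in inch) 2.897e+06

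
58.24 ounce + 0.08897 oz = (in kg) 1.654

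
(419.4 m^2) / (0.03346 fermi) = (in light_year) 1325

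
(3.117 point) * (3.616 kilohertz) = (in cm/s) 397.6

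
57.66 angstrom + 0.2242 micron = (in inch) 9.054e-06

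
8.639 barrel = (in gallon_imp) 302.1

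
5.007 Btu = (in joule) 5283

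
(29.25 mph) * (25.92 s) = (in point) 9.607e+05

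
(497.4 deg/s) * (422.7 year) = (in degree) 6.63e+12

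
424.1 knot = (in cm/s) 2.182e+04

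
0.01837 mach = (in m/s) 6.255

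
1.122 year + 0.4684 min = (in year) 1.122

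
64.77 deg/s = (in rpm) 10.79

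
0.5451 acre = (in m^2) 2206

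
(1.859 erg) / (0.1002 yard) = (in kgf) 2.069e-07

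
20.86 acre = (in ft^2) 9.087e+05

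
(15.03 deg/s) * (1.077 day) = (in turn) 3885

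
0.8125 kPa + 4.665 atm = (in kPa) 473.5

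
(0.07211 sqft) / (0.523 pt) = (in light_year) 3.838e-15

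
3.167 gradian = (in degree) 2.85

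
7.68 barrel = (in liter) 1221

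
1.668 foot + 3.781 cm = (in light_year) 5.774e-17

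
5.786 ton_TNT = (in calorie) 5.786e+09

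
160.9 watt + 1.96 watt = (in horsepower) 0.2184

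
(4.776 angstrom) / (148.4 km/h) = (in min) 1.931e-13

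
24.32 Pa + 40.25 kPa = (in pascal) 4.027e+04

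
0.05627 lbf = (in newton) 0.2503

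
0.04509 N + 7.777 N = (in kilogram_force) 0.7976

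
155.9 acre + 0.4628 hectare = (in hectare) 63.55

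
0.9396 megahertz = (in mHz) 9.396e+08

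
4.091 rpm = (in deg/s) 24.55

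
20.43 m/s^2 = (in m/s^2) 20.43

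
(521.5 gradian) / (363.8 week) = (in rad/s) 3.723e-08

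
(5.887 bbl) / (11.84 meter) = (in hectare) 7.905e-06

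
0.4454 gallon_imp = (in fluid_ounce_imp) 71.26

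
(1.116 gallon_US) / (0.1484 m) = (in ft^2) 0.3064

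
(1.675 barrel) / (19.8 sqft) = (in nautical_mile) 7.817e-05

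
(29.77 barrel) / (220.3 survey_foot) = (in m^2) 0.07049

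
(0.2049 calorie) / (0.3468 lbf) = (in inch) 21.88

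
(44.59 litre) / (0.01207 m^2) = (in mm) 3694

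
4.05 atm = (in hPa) 4104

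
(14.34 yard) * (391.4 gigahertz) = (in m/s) 5.132e+12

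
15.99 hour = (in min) 959.4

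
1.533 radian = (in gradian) 97.59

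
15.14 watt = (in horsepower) 0.0203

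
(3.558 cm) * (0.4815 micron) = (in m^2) 1.713e-08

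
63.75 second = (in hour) 0.01771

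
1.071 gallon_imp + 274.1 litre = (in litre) 279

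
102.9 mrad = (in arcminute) 353.7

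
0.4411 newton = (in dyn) 4.411e+04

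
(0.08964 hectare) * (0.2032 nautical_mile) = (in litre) 3.373e+08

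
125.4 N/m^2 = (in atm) 0.001238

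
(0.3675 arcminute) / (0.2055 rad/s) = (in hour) 1.445e-07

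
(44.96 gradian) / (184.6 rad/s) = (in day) 4.428e-08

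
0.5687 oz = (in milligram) 1.612e+04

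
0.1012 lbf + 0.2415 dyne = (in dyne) 4.502e+04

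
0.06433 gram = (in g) 0.06433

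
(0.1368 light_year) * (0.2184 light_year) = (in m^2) 2.674e+30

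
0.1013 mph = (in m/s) 0.04529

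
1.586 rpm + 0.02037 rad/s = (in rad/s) 0.1865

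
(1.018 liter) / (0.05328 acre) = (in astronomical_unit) 3.156e-17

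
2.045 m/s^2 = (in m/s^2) 2.045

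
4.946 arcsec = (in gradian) 0.001527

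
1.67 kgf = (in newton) 16.38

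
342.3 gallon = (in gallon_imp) 285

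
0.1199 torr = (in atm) 0.0001578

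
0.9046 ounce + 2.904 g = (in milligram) 2.855e+04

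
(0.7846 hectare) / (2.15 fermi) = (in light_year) 385.7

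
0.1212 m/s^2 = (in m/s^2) 0.1212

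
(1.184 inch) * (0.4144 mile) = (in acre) 0.004956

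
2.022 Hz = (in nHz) 2.022e+09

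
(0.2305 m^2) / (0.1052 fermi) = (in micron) 2.191e+21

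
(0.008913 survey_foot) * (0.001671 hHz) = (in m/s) 0.000454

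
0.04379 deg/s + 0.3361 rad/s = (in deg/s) 19.3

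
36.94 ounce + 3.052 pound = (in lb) 5.361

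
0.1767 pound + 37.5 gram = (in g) 117.6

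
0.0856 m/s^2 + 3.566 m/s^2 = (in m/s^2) 3.652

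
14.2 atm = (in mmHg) 1.079e+04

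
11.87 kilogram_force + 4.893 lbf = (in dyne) 1.382e+07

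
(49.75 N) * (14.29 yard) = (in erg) 6.501e+09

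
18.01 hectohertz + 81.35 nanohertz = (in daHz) 180.1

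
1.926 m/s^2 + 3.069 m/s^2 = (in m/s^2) 4.995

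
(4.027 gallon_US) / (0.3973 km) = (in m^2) 3.837e-05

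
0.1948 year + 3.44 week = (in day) 95.18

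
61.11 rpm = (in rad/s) 6.399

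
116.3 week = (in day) 814.1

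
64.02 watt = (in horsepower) 0.08585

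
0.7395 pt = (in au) 1.744e-15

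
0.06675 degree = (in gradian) 0.07417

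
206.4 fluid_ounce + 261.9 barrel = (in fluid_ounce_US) 1.408e+06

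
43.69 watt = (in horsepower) 0.05859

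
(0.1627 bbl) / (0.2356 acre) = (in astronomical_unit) 1.814e-16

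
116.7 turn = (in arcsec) 1.512e+08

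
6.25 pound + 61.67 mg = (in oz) 100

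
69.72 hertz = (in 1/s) 69.72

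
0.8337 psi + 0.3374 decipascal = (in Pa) 5748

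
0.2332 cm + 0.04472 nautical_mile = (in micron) 8.282e+07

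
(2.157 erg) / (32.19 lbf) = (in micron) 0.001506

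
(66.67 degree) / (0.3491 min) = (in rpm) 0.5305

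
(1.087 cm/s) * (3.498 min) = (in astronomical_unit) 1.525e-11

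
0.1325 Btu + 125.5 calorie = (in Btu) 0.6302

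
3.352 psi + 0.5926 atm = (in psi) 12.06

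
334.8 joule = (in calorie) 80.02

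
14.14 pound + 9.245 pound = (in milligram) 1.061e+07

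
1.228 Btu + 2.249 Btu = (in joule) 3668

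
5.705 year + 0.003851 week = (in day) 2082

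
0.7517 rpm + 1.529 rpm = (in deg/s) 13.68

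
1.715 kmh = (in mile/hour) 1.066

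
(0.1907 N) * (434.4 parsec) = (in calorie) 6.109e+17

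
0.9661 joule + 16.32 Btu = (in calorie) 4116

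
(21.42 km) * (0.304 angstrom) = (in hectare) 6.512e-11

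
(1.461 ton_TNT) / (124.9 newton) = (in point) 1.387e+11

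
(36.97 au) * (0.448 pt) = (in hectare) 8.741e+04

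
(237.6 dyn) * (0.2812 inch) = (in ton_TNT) 4.056e-15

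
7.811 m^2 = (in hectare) 0.0007811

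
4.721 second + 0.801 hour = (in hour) 0.8023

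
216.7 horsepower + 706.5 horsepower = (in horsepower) 923.2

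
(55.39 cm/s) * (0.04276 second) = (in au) 1.583e-13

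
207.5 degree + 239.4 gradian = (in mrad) 7382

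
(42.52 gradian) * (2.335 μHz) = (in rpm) 1.489e-05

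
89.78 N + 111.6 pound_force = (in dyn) 5.862e+07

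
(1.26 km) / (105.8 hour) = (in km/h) 0.01191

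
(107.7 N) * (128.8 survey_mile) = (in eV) 1.393e+26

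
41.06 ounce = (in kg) 1.164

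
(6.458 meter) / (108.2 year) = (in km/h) 6.813e-09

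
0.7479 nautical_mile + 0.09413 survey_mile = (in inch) 6.05e+04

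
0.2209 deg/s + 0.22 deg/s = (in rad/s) 0.007695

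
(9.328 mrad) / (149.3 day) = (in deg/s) 4.143e-08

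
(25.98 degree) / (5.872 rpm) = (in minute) 0.01229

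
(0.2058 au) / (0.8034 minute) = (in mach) 1.876e+06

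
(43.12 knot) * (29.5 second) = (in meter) 654.4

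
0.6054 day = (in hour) 14.53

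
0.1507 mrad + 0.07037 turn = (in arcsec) 9.123e+04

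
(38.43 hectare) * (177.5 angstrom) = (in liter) 6.821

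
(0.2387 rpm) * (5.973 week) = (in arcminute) 3.104e+08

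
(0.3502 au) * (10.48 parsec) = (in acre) 4.186e+24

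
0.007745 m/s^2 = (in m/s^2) 0.007745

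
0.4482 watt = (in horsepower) 0.000601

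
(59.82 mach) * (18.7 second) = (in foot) 1.25e+06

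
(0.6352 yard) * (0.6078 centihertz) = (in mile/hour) 0.007897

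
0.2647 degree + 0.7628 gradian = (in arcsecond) 3424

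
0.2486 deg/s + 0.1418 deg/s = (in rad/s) 0.006814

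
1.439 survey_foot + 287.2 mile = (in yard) 5.055e+05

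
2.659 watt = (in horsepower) 0.003566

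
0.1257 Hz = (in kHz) 0.0001257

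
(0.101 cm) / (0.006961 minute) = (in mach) 7.102e-06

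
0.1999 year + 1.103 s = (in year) 0.1999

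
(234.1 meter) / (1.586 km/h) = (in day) 0.00615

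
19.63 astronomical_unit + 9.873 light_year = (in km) 9.341e+13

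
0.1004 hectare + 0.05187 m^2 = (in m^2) 1004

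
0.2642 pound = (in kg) 0.1198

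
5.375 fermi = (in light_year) 5.681e-31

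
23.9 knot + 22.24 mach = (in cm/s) 7.585e+05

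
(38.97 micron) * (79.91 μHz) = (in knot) 6.053e-09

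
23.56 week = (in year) 0.4518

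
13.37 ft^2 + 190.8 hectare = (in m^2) 1.908e+06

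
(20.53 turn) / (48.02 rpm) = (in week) 4.241e-05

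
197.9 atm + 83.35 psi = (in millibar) 2.063e+05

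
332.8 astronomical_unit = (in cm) 4.979e+15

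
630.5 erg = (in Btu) 5.976e-08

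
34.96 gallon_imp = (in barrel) 0.9996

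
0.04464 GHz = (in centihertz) 4.464e+09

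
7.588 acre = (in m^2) 3.071e+04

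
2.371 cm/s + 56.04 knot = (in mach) 0.08474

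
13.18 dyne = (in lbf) 2.963e-05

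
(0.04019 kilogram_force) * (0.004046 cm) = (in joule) 1.595e-05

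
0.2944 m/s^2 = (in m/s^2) 0.2944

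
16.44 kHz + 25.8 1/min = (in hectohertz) 164.4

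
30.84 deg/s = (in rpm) 5.14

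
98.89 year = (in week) 5156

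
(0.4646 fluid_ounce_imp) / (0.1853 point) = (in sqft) 2.174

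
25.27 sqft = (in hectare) 0.0002348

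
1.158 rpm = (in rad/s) 0.1213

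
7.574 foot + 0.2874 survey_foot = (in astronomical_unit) 1.602e-11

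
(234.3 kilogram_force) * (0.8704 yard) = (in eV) 1.141e+22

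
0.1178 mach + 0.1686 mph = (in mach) 0.118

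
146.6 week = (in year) 2.812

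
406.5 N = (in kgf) 41.45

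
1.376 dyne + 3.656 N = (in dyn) 3.656e+05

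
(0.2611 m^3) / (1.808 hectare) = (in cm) 0.001444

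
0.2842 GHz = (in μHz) 2.842e+14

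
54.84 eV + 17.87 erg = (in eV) 1.115e+13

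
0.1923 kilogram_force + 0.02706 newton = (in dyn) 1.913e+05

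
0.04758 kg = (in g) 47.58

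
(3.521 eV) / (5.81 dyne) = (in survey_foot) 3.186e-14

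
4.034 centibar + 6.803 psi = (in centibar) 50.94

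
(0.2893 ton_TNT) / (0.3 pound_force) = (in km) 9.071e+05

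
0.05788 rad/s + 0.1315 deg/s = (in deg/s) 3.448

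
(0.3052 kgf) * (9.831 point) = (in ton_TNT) 2.481e-12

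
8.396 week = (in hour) 1411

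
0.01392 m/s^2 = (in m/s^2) 0.01392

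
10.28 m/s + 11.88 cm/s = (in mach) 0.03054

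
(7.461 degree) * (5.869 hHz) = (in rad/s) 76.43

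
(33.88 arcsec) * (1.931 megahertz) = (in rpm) 3029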